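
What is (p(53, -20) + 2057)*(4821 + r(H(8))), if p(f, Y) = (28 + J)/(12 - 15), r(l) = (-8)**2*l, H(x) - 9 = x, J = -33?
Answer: 36493984/3 ≈ 1.2165e+7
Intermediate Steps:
H(x) = 9 + x
r(l) = 64*l
p(f, Y) = 5/3 (p(f, Y) = (28 - 33)/(12 - 15) = -5/(-3) = -5*(-1/3) = 5/3)
(p(53, -20) + 2057)*(4821 + r(H(8))) = (5/3 + 2057)*(4821 + 64*(9 + 8)) = 6176*(4821 + 64*17)/3 = 6176*(4821 + 1088)/3 = (6176/3)*5909 = 36493984/3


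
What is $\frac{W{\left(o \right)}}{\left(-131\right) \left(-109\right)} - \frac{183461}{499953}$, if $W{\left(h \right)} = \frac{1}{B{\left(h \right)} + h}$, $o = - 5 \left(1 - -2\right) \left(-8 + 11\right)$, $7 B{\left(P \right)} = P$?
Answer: $- \frac{314357920837}{856659466440} \approx -0.36696$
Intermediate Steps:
$B{\left(P \right)} = \frac{P}{7}$
$o = -45$ ($o = - 5 \left(1 + 2\right) 3 = \left(-5\right) 3 \cdot 3 = \left(-15\right) 3 = -45$)
$W{\left(h \right)} = \frac{7}{8 h}$ ($W{\left(h \right)} = \frac{1}{\frac{h}{7} + h} = \frac{1}{\frac{8}{7} h} = \frac{7}{8 h}$)
$\frac{W{\left(o \right)}}{\left(-131\right) \left(-109\right)} - \frac{183461}{499953} = \frac{\frac{7}{8} \frac{1}{-45}}{\left(-131\right) \left(-109\right)} - \frac{183461}{499953} = \frac{\frac{7}{8} \left(- \frac{1}{45}\right)}{14279} - \frac{183461}{499953} = \left(- \frac{7}{360}\right) \frac{1}{14279} - \frac{183461}{499953} = - \frac{7}{5140440} - \frac{183461}{499953} = - \frac{314357920837}{856659466440}$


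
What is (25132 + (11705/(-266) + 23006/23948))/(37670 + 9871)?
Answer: 19977608804/37855519611 ≈ 0.52773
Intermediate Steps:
(25132 + (11705/(-266) + 23006/23948))/(37670 + 9871) = (25132 + (11705*(-1/266) + 23006*(1/23948)))/47541 = (25132 + (-11705/266 + 11503/11974))*(1/47541) = (25132 - 34273968/796271)*(1/47541) = (19977608804/796271)*(1/47541) = 19977608804/37855519611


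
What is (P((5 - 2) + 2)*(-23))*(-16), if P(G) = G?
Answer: 1840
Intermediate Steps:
(P((5 - 2) + 2)*(-23))*(-16) = (((5 - 2) + 2)*(-23))*(-16) = ((3 + 2)*(-23))*(-16) = (5*(-23))*(-16) = -115*(-16) = 1840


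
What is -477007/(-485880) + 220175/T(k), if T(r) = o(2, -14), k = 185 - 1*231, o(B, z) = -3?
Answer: -11886355331/161960 ≈ -73391.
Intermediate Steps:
k = -46 (k = 185 - 231 = -46)
T(r) = -3
-477007/(-485880) + 220175/T(k) = -477007/(-485880) + 220175/(-3) = -477007*(-1/485880) + 220175*(-1/3) = 477007/485880 - 220175/3 = -11886355331/161960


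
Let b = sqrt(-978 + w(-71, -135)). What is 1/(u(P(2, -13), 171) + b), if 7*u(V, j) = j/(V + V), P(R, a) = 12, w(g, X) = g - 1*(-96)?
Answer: 3192/2991857 - 3136*I*sqrt(953)/2991857 ≈ 0.0010669 - 0.032358*I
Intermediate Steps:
w(g, X) = 96 + g (w(g, X) = g + 96 = 96 + g)
u(V, j) = j/(14*V) (u(V, j) = (j/(V + V))/7 = (j/((2*V)))/7 = ((1/(2*V))*j)/7 = (j/(2*V))/7 = j/(14*V))
b = I*sqrt(953) (b = sqrt(-978 + (96 - 71)) = sqrt(-978 + 25) = sqrt(-953) = I*sqrt(953) ≈ 30.871*I)
1/(u(P(2, -13), 171) + b) = 1/((1/14)*171/12 + I*sqrt(953)) = 1/((1/14)*171*(1/12) + I*sqrt(953)) = 1/(57/56 + I*sqrt(953))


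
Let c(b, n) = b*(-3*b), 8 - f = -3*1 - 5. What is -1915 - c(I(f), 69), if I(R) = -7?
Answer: -1768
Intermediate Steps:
f = 16 (f = 8 - (-3*1 - 5) = 8 - (-3 - 5) = 8 - 1*(-8) = 8 + 8 = 16)
c(b, n) = -3*b²
-1915 - c(I(f), 69) = -1915 - (-3)*(-7)² = -1915 - (-3)*49 = -1915 - 1*(-147) = -1915 + 147 = -1768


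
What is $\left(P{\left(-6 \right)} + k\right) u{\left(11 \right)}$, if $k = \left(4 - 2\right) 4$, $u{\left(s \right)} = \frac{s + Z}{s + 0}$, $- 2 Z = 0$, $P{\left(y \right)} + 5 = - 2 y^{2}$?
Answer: $-69$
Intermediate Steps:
$P{\left(y \right)} = -5 - 2 y^{2}$
$Z = 0$ ($Z = \left(- \frac{1}{2}\right) 0 = 0$)
$u{\left(s \right)} = 1$ ($u{\left(s \right)} = \frac{s + 0}{s + 0} = \frac{s}{s} = 1$)
$k = 8$ ($k = 2 \cdot 4 = 8$)
$\left(P{\left(-6 \right)} + k\right) u{\left(11 \right)} = \left(\left(-5 - 2 \left(-6\right)^{2}\right) + 8\right) 1 = \left(\left(-5 - 72\right) + 8\right) 1 = \left(-77 + 8\right) 1 = \left(-69\right) 1 = -69$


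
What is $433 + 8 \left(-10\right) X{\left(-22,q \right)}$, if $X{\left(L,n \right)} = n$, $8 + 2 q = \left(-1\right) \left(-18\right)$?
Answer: $33$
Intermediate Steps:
$q = 5$ ($q = -4 + \frac{\left(-1\right) \left(-18\right)}{2} = -4 + \frac{1}{2} \cdot 18 = -4 + 9 = 5$)
$433 + 8 \left(-10\right) X{\left(-22,q \right)} = 433 + 8 \left(-10\right) 5 = 433 - 400 = 33$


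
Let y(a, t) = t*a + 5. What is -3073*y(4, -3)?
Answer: 21511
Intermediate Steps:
y(a, t) = 5 + a*t (y(a, t) = a*t + 5 = 5 + a*t)
-3073*y(4, -3) = -3073*(5 + 4*(-3)) = -3073*(5 - 12) = -3073*(-7) = 21511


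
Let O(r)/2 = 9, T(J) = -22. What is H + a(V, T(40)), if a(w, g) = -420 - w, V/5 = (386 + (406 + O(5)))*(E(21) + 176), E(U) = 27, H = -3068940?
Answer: -3891510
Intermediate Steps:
O(r) = 18 (O(r) = 2*9 = 18)
V = 822150 (V = 5*((386 + (406 + 18))*(27 + 176)) = 5*((386 + 424)*203) = 5*(810*203) = 5*164430 = 822150)
H + a(V, T(40)) = -3068940 + (-420 - 1*822150) = -3068940 + (-420 - 822150) = -3068940 - 822570 = -3891510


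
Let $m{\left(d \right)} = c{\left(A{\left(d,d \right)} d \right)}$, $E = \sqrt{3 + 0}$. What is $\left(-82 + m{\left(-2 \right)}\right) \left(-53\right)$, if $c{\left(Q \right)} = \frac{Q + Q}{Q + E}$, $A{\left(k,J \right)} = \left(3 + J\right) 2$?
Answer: $\frac{54802}{13} - \frac{424 \sqrt{3}}{13} \approx 4159.0$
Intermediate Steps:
$A{\left(k,J \right)} = 6 + 2 J$
$E = \sqrt{3} \approx 1.732$
$c{\left(Q \right)} = \frac{2 Q}{Q + \sqrt{3}}$ ($c{\left(Q \right)} = \frac{Q + Q}{Q + \sqrt{3}} = \frac{2 Q}{Q + \sqrt{3}}$)
$m{\left(d \right)} = \frac{2 d \left(6 + 2 d\right)}{\sqrt{3} + d \left(6 + 2 d\right)}$ ($m{\left(d \right)} = \frac{2 \left(6 + 2 d\right) d}{\left(6 + 2 d\right) d + \sqrt{3}} = \frac{2 d \left(6 + 2 d\right)}{d \left(6 + 2 d\right) + \sqrt{3}} = \frac{2 d \left(6 + 2 d\right)}{\sqrt{3} + d \left(6 + 2 d\right)}$)
$\left(-82 + m{\left(-2 \right)}\right) \left(-53\right) = \left(-82 + 4 \left(-2\right) \frac{1}{\sqrt{3} + 2 \left(-2\right) \left(3 - 2\right)} \left(3 - 2\right)\right) \left(-53\right) = \left(-82 + 4 \left(-2\right) \frac{1}{\sqrt{3} + 2 \left(-2\right) 1} \cdot 1\right) \left(-53\right) = \left(-82 + 4 \left(-2\right) \frac{1}{\sqrt{3} - 4} \cdot 1\right) \left(-53\right) = \left(-82 + 4 \left(-2\right) \frac{1}{-4 + \sqrt{3}} \cdot 1\right) \left(-53\right) = \left(-82 - \frac{8}{-4 + \sqrt{3}}\right) \left(-53\right) = 4346 + \frac{424}{-4 + \sqrt{3}}$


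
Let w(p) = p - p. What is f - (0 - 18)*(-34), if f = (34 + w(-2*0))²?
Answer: 544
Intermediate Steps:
w(p) = 0
f = 1156 (f = (34 + 0)² = 34² = 1156)
f - (0 - 18)*(-34) = 1156 - (0 - 18)*(-34) = 1156 - (-18)*(-34) = 1156 - 1*612 = 1156 - 612 = 544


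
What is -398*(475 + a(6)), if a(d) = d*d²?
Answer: -275018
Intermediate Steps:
a(d) = d³
-398*(475 + a(6)) = -398*(475 + 6³) = -398*(475 + 216) = -398*691 = -275018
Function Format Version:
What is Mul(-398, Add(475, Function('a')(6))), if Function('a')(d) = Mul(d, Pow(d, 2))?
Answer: -275018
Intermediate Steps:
Function('a')(d) = Pow(d, 3)
Mul(-398, Add(475, Function('a')(6))) = Mul(-398, Add(475, Pow(6, 3))) = Mul(-398, Add(475, 216)) = Mul(-398, 691) = -275018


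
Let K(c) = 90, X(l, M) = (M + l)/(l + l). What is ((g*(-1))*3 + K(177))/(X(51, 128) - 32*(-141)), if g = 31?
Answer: -306/460403 ≈ -0.00066463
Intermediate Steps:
X(l, M) = (M + l)/(2*l) (X(l, M) = (M + l)/((2*l)) = (M + l)*(1/(2*l)) = (M + l)/(2*l))
((g*(-1))*3 + K(177))/(X(51, 128) - 32*(-141)) = ((31*(-1))*3 + 90)/((½)*(128 + 51)/51 - 32*(-141)) = (-31*3 + 90)/((½)*(1/51)*179 + 4512) = (-93 + 90)/(179/102 + 4512) = -3/460403/102 = -3*102/460403 = -306/460403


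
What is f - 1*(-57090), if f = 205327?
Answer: 262417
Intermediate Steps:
f - 1*(-57090) = 205327 - 1*(-57090) = 205327 + 57090 = 262417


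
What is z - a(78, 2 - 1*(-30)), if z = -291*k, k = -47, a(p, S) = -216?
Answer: 13893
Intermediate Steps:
z = 13677 (z = -291*(-47) = 13677)
z - a(78, 2 - 1*(-30)) = 13677 - 1*(-216) = 13677 + 216 = 13893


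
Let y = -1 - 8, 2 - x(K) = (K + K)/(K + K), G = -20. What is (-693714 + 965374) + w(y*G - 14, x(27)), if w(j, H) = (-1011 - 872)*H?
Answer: 269777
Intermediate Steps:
x(K) = 1 (x(K) = 2 - (K + K)/(K + K) = 2 - 2*K/(2*K) = 2 - 2*K*1/(2*K) = 2 - 1*1 = 2 - 1 = 1)
y = -9
w(j, H) = -1883*H
(-693714 + 965374) + w(y*G - 14, x(27)) = (-693714 + 965374) - 1883*1 = 271660 - 1883 = 269777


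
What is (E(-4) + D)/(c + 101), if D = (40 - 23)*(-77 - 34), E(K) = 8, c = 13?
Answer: -1879/114 ≈ -16.482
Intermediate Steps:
D = -1887 (D = 17*(-111) = -1887)
(E(-4) + D)/(c + 101) = (8 - 1887)/(13 + 101) = -1879/114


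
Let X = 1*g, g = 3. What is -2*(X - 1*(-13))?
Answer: -32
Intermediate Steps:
X = 3 (X = 1*3 = 3)
-2*(X - 1*(-13)) = -2*(3 - 1*(-13)) = -2*(3 + 13) = -2*16 = -32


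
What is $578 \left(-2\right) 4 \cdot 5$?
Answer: $-23120$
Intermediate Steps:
$578 \left(-2\right) 4 \cdot 5 = 578 \left(\left(-8\right) 5\right) = 578 \left(-40\right) = -23120$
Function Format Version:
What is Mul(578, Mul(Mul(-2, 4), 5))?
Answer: -23120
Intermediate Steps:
Mul(578, Mul(Mul(-2, 4), 5)) = Mul(578, Mul(-8, 5)) = Mul(578, -40) = -23120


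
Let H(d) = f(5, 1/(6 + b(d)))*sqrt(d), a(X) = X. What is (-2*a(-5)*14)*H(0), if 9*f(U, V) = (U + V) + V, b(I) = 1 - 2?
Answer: 0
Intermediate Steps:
b(I) = -1
f(U, V) = U/9 + 2*V/9 (f(U, V) = ((U + V) + V)/9 = (U + 2*V)/9 = U/9 + 2*V/9)
H(d) = 3*sqrt(d)/5 (H(d) = ((1/9)*5 + 2/(9*(6 - 1)))*sqrt(d) = (5/9 + (2/9)/5)*sqrt(d) = (5/9 + (2/9)*(1/5))*sqrt(d) = (5/9 + 2/45)*sqrt(d) = 3*sqrt(d)/5)
(-2*a(-5)*14)*H(0) = (-2*(-5)*14)*(3*sqrt(0)/5) = (10*14)*((3/5)*0) = 140*0 = 0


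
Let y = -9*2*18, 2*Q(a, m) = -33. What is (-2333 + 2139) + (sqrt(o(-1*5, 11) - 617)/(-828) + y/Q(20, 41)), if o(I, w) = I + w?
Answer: -1918/11 - I*sqrt(611)/828 ≈ -174.36 - 0.029853*I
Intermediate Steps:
Q(a, m) = -33/2 (Q(a, m) = (1/2)*(-33) = -33/2)
y = -324 (y = -18*18 = -324)
(-2333 + 2139) + (sqrt(o(-1*5, 11) - 617)/(-828) + y/Q(20, 41)) = (-2333 + 2139) + (sqrt((-1*5 + 11) - 617)/(-828) - 324/(-33/2)) = -194 + (sqrt((-5 + 11) - 617)*(-1/828) - 324*(-2/33)) = -194 + (sqrt(6 - 617)*(-1/828) + 216/11) = -194 + (sqrt(-611)*(-1/828) + 216/11) = -194 + ((I*sqrt(611))*(-1/828) + 216/11) = -194 + (-I*sqrt(611)/828 + 216/11) = -194 + (216/11 - I*sqrt(611)/828) = -1918/11 - I*sqrt(611)/828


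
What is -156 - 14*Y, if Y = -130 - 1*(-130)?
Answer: -156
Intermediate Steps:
Y = 0 (Y = -130 + 130 = 0)
-156 - 14*Y = -156 - 14*0 = -156 + 0 = -156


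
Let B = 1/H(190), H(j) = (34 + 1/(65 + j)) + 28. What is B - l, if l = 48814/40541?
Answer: -761460199/640993751 ≈ -1.1879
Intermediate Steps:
H(j) = 62 + 1/(65 + j)
B = 255/15811 (B = 1/((4031 + 62*190)/(65 + 190)) = 1/((4031 + 11780)/255) = 1/((1/255)*15811) = 1/(15811/255) = 255/15811 ≈ 0.016128)
l = 48814/40541 (l = 48814*(1/40541) = 48814/40541 ≈ 1.2041)
B - l = 255/15811 - 1*48814/40541 = 255/15811 - 48814/40541 = -761460199/640993751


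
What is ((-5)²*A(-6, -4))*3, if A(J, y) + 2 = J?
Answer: -600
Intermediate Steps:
A(J, y) = -2 + J
((-5)²*A(-6, -4))*3 = ((-5)²*(-2 - 6))*3 = (25*(-8))*3 = -200*3 = -600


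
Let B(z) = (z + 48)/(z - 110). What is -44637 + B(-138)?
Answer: -5534943/124 ≈ -44637.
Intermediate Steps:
B(z) = (48 + z)/(-110 + z)
-44637 + B(-138) = -44637 + (48 - 138)/(-110 - 138) = -44637 - 90/(-248) = -44637 - 1/248*(-90) = -44637 + 45/124 = -5534943/124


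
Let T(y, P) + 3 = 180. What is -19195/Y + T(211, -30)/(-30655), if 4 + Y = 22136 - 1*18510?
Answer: -589063819/111032410 ≈ -5.3053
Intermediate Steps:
Y = 3622 (Y = -4 + (22136 - 1*18510) = -4 + (22136 - 18510) = -4 + 3626 = 3622)
T(y, P) = 177 (T(y, P) = -3 + 180 = 177)
-19195/Y + T(211, -30)/(-30655) = -19195/3622 + 177/(-30655) = -19195*1/3622 + 177*(-1/30655) = -19195/3622 - 177/30655 = -589063819/111032410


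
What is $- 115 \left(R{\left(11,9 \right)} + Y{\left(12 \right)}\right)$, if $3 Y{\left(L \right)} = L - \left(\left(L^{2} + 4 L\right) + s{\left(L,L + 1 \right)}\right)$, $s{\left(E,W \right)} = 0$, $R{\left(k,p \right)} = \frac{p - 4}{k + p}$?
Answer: $\frac{27485}{4} \approx 6871.3$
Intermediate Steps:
$R{\left(k,p \right)} = \frac{-4 + p}{k + p}$
$Y{\left(L \right)} = - L - \frac{L^{2}}{3}$ ($Y{\left(L \right)} = \frac{L - \left(\left(L^{2} + 4 L\right) + 0\right)}{3} = \frac{L - \left(L^{2} + 4 L\right)}{3} = \frac{- L^{2} - 3 L}{3} = - L - \frac{L^{2}}{3}$)
$- 115 \left(R{\left(11,9 \right)} + Y{\left(12 \right)}\right) = - 115 \left(\frac{-4 + 9}{11 + 9} + \frac{1}{3} \cdot 12 \left(-3 - 12\right)\right) = - 115 \left(\frac{1}{20} \cdot 5 + \frac{1}{3} \cdot 12 \left(-3 - 12\right)\right) = - 115 \left(\frac{1}{20} \cdot 5 + \frac{1}{3} \cdot 12 \left(-15\right)\right) = - 115 \left(\frac{1}{4} - 60\right) = \left(-115\right) \left(- \frac{239}{4}\right) = \frac{27485}{4}$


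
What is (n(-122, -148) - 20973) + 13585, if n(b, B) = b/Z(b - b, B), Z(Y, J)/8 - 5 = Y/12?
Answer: -147821/20 ≈ -7391.0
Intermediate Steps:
Z(Y, J) = 40 + 2*Y/3 (Z(Y, J) = 40 + 8*(Y/12) = 40 + 2*Y/3)
n(b, B) = b/40 (n(b, B) = b/(40 + 2*(b - b)/3) = b/(40 + (⅔)*0) = b/(40 + 0) = b/40)
(n(-122, -148) - 20973) + 13585 = ((1/40)*(-122) - 20973) + 13585 = (-61/20 - 20973) + 13585 = -419521/20 + 13585 = -147821/20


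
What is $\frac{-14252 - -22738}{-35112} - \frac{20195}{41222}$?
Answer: $- \frac{264724183}{361846716} \approx -0.73159$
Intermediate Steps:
$\frac{-14252 - -22738}{-35112} - \frac{20195}{41222} = \left(-14252 + 22738\right) \left(- \frac{1}{35112}\right) - \frac{20195}{41222} = 8486 \left(- \frac{1}{35112}\right) - \frac{20195}{41222} = - \frac{4243}{17556} - \frac{20195}{41222} = - \frac{264724183}{361846716}$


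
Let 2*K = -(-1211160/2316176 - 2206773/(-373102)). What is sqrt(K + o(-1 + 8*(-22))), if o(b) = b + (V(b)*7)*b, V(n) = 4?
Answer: 3*I*sqrt(1152783889248062233835)/1421332069 ≈ 71.664*I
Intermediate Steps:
o(b) = 29*b (o(b) = b + (4*7)*b = b + 28*b = 29*b)
K = -72802944402/27005309311 (K = (-(-1211160/2316176 - 2206773/(-373102)))/2 = (-(-1211160*1/2316176 - 2206773*(-1/373102)))/2 = (-(-151395/289522 + 2206773/373102))/2 = (-1*145605888804/27005309311)/2 = (1/2)*(-145605888804/27005309311) = -72802944402/27005309311 ≈ -2.6959)
sqrt(K + o(-1 + 8*(-22))) = sqrt(-72802944402/27005309311 + 29*(-1 + 8*(-22))) = sqrt(-72802944402/27005309311 + 29*(-1 - 176)) = sqrt(-72802944402/27005309311 + 29*(-177)) = sqrt(-72802944402/27005309311 - 5133) = sqrt(-138691055637765/27005309311) = 3*I*sqrt(1152783889248062233835)/1421332069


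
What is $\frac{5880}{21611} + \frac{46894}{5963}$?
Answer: $\frac{1048488674}{128866393} \approx 8.1362$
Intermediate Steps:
$\frac{5880}{21611} + \frac{46894}{5963} = \frac{1048488674}{128866393}$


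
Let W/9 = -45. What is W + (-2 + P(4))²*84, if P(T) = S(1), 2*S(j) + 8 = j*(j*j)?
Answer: 2136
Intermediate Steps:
S(j) = -4 + j³/2 (S(j) = -4 + (j*(j*j))/2 = -4 + (j*j²)/2 = -4 + j³/2)
W = -405 (W = 9*(-45) = -405)
P(T) = -7/2 (P(T) = -4 + (½)*1³ = -4 + (½)*1 = -4 + ½ = -7/2)
W + (-2 + P(4))²*84 = -405 + (-2 - 7/2)²*84 = -405 + (-11/2)²*84 = -405 + (121/4)*84 = -405 + 2541 = 2136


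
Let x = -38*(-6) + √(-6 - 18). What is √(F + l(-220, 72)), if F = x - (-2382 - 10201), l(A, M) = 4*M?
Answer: √(13099 + 2*I*√6) ≈ 114.45 + 0.0214*I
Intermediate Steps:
x = 228 + 2*I*√6 (x = 228 + √(-24) = 228 + 2*I*√6 ≈ 228.0 + 4.899*I)
F = 12811 + 2*I*√6 (F = (228 + 2*I*√6) - (-2382 - 10201) = (228 + 2*I*√6) - 1*(-12583) = (228 + 2*I*√6) + 12583 = 12811 + 2*I*√6 ≈ 12811.0 + 4.899*I)
√(F + l(-220, 72)) = √((12811 + 2*I*√6) + 4*72) = √((12811 + 2*I*√6) + 288) = √(13099 + 2*I*√6)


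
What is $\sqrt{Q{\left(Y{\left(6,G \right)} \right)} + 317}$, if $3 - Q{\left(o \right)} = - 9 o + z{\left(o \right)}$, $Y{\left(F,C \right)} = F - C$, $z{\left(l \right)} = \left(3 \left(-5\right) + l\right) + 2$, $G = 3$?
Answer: $\sqrt{357} \approx 18.894$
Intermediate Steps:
$z{\left(l \right)} = -13 + l$ ($z{\left(l \right)} = \left(-15 + l\right) + 2 = -13 + l$)
$Q{\left(o \right)} = 16 + 8 o$ ($Q{\left(o \right)} = 3 - \left(- 9 o + \left(-13 + o\right)\right) = 3 - \left(-13 - 8 o\right) = 3 + \left(13 + 8 o\right) = 16 + 8 o$)
$\sqrt{Q{\left(Y{\left(6,G \right)} \right)} + 317} = \sqrt{\left(16 + 8 \left(6 - 3\right)\right) + 317} = \sqrt{\left(16 + 8 \cdot 3\right) + 317} = \sqrt{\left(16 + 24\right) + 317} = \sqrt{40 + 317} = \sqrt{357}$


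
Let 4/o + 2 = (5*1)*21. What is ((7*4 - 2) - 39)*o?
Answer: -52/103 ≈ -0.50485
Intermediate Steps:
o = 4/103 (o = 4/(-2 + (5*1)*21) = 4/(-2 + 5*21) = 4/(-2 + 105) = 4/103 ≈ 0.038835)
((7*4 - 2) - 39)*o = ((7*4 - 2) - 39)*(4/103) = ((28 - 2) - 39)*(4/103) = (26 - 39)*(4/103) = -13*4/103 = -52/103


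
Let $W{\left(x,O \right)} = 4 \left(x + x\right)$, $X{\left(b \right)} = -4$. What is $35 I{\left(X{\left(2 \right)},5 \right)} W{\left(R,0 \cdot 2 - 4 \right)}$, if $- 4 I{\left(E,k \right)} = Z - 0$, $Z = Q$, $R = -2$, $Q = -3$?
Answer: $-420$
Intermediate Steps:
$W{\left(x,O \right)} = 8 x$ ($W{\left(x,O \right)} = 4 \cdot 2 x = 8 x$)
$Z = -3$
$I{\left(E,k \right)} = \frac{3}{4}$ ($I{\left(E,k \right)} = - \frac{-3 - 0}{4} = - \frac{-3 + 0}{4} = \left(- \frac{1}{4}\right) \left(-3\right) = \frac{3}{4}$)
$35 I{\left(X{\left(2 \right)},5 \right)} W{\left(R,0 \cdot 2 - 4 \right)} = 35 \cdot \frac{3}{4} \cdot 8 \left(-2\right) = \frac{105}{4} \left(-16\right) = -420$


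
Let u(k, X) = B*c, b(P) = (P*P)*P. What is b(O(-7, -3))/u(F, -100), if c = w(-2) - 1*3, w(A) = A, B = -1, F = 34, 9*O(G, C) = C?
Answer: -1/135 ≈ -0.0074074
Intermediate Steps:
O(G, C) = C/9
b(P) = P³ (b(P) = P²*P = P³)
c = -5 (c = -2 - 1*3 = -2 - 3 = -5)
u(k, X) = 5 (u(k, X) = -1*(-5) = 5)
b(O(-7, -3))/u(F, -100) = ((⅑)*(-3))³/5 = (-⅓)³*(⅕) = -1/27*⅕ = -1/135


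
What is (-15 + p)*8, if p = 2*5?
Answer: -40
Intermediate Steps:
p = 10
(-15 + p)*8 = (-15 + 10)*8 = -5*8 = -40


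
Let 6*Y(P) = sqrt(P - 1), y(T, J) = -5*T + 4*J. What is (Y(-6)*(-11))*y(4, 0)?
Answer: 110*I*sqrt(7)/3 ≈ 97.011*I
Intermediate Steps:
Y(P) = sqrt(-1 + P)/6 (Y(P) = sqrt(P - 1)/6 = sqrt(-1 + P)/6)
(Y(-6)*(-11))*y(4, 0) = ((sqrt(-1 - 6)/6)*(-11))*(-5*4 + 4*0) = ((sqrt(-7)/6)*(-11))*(-20 + 0) = (((I*sqrt(7))/6)*(-11))*(-20) = ((I*sqrt(7)/6)*(-11))*(-20) = -11*I*sqrt(7)/6*(-20) = 110*I*sqrt(7)/3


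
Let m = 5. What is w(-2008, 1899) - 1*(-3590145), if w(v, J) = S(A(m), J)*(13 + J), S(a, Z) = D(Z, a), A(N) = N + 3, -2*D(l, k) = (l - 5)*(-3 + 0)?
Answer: 9022137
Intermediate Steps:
D(l, k) = -15/2 + 3*l/2 (D(l, k) = -(l - 5)*(-3 + 0)/2 = -(-5 + l)*(-3)/2 = -(15 - 3*l)/2 = -15/2 + 3*l/2)
A(N) = 3 + N
S(a, Z) = -15/2 + 3*Z/2
w(v, J) = (13 + J)*(-15/2 + 3*J/2) (w(v, J) = (-15/2 + 3*J/2)*(13 + J) = (13 + J)*(-15/2 + 3*J/2))
w(-2008, 1899) - 1*(-3590145) = 3*(-5 + 1899)*(13 + 1899)/2 - 1*(-3590145) = (3/2)*1894*1912 + 3590145 = 5431992 + 3590145 = 9022137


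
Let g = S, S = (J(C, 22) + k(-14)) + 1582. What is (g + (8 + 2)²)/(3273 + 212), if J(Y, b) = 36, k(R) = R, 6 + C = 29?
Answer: 1704/3485 ≈ 0.48895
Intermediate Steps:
C = 23 (C = -6 + 29 = 23)
S = 1604 (S = (36 - 14) + 1582 = 22 + 1582 = 1604)
g = 1604
(g + (8 + 2)²)/(3273 + 212) = (1604 + (8 + 2)²)/(3273 + 212) = (1604 + 10²)/3485 = (1604 + 100)*(1/3485) = 1704*(1/3485) = 1704/3485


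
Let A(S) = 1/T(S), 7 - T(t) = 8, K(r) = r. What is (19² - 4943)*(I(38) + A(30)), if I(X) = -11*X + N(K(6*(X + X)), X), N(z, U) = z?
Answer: -169534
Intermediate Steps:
I(X) = X (I(X) = -11*X + 6*(X + X) = -11*X + 6*(2*X) = -11*X + 12*X = X)
T(t) = -1 (T(t) = 7 - 1*8 = 7 - 8 = -1)
A(S) = -1 (A(S) = 1/(-1) = -1)
(19² - 4943)*(I(38) + A(30)) = (19² - 4943)*(38 - 1) = (361 - 4943)*37 = -4582*37 = -169534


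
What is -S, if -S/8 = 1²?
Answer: 8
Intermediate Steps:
S = -8 (S = -8*1² = -8*1 = -8)
-S = -1*(-8) = 8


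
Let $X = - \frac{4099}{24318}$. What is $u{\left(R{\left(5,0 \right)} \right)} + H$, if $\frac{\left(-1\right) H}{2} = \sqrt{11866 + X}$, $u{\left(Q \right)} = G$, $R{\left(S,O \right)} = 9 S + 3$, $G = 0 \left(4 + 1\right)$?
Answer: $- \frac{\sqrt{779670986878}}{4053} \approx -217.86$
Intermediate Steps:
$X = - \frac{4099}{24318}$ ($X = \left(-4099\right) \frac{1}{24318} = - \frac{4099}{24318} \approx -0.16856$)
$G = 0$ ($G = 0 \cdot 5 = 0$)
$R{\left(S,O \right)} = 3 + 9 S$
$u{\left(Q \right)} = 0$
$H = - \frac{\sqrt{779670986878}}{4053}$ ($H = - 2 \sqrt{11866 - \frac{4099}{24318}} = - 2 \sqrt{\frac{288553289}{24318}} = - 2 \frac{\sqrt{779670986878}}{8106} = - \frac{\sqrt{779670986878}}{4053} \approx -217.86$)
$u{\left(R{\left(5,0 \right)} \right)} + H = 0 - \frac{\sqrt{779670986878}}{4053} = - \frac{\sqrt{779670986878}}{4053}$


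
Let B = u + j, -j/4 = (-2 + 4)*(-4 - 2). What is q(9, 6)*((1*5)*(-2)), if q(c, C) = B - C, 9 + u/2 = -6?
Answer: -120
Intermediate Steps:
u = -30 (u = -18 + 2*(-6) = -18 - 12 = -30)
j = 48 (j = -4*(-2 + 4)*(-4 - 2) = -8*(-6) = -4*(-12) = 48)
B = 18 (B = -30 + 48 = 18)
q(c, C) = 18 - C
q(9, 6)*((1*5)*(-2)) = (18 - 1*6)*((1*5)*(-2)) = (18 - 6)*(5*(-2)) = 12*(-10) = -120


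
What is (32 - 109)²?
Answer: 5929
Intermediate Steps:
(32 - 109)² = (-77)² = 5929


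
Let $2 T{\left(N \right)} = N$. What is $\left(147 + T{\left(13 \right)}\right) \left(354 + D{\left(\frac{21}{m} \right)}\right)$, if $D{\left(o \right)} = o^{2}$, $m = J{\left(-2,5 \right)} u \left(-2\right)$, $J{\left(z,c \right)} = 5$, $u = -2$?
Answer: $\frac{43606587}{800} \approx 54508.0$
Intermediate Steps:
$T{\left(N \right)} = \frac{N}{2}$
$m = 20$ ($m = 5 \left(-2\right) \left(-2\right) = \left(-10\right) \left(-2\right) = 20$)
$\left(147 + T{\left(13 \right)}\right) \left(354 + D{\left(\frac{21}{m} \right)}\right) = \left(147 + \frac{1}{2} \cdot 13\right) \left(354 + \left(\frac{21}{20}\right)^{2}\right) = \left(147 + \frac{13}{2}\right) \left(354 + \left(21 \cdot \frac{1}{20}\right)^{2}\right) = \frac{307 \left(354 + \left(\frac{21}{20}\right)^{2}\right)}{2} = \frac{307 \left(354 + \frac{441}{400}\right)}{2} = \frac{307}{2} \cdot \frac{142041}{400} = \frac{43606587}{800}$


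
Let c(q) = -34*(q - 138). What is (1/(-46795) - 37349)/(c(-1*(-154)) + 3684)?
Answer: -436936614/36734075 ≈ -11.895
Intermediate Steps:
c(q) = 4692 - 34*q (c(q) = -34*(-138 + q) = 4692 - 34*q)
(1/(-46795) - 37349)/(c(-1*(-154)) + 3684) = (1/(-46795) - 37349)/((4692 - (-34)*(-154)) + 3684) = (-1/46795 - 37349)/((4692 - 34*154) + 3684) = -1747746456/(46795*((4692 - 5236) + 3684)) = -1747746456/(46795*(-544 + 3684)) = -1747746456/46795/3140 = -1747746456/46795*1/3140 = -436936614/36734075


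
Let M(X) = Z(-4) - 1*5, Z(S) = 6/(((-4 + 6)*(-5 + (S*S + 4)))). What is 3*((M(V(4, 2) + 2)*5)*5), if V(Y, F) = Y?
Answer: -360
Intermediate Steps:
Z(S) = 6/(-2 + 2*S²) (Z(S) = 6/((2*(-5 + (S² + 4)))) = 6/((2*(-5 + (4 + S²)))) = 6/((2*(-1 + S²))) = 6/(-2 + 2*S²))
M(X) = -24/5 (M(X) = 3/(-1 + (-4)²) - 1*5 = 3/(-1 + 16) - 5 = 3/15 - 5 = 3*(1/15) - 5 = ⅕ - 5 = -24/5)
3*((M(V(4, 2) + 2)*5)*5) = 3*(-24/5*5*5) = 3*(-24*5) = 3*(-120) = -360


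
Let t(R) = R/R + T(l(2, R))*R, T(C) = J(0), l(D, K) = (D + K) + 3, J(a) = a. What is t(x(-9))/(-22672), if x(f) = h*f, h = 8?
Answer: -1/22672 ≈ -4.4107e-5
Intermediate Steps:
x(f) = 8*f
l(D, K) = 3 + D + K
T(C) = 0
t(R) = 1 (t(R) = R/R + 0*R = 1 + 0 = 1)
t(x(-9))/(-22672) = 1/(-22672) = 1*(-1/22672) = -1/22672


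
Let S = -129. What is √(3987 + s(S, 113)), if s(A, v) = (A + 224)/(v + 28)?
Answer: √79278942/141 ≈ 63.148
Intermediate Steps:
s(A, v) = (224 + A)/(28 + v)
√(3987 + s(S, 113)) = √(3987 + (224 - 129)/(28 + 113)) = √(3987 + 95/141) = √(562262/141) = √79278942/141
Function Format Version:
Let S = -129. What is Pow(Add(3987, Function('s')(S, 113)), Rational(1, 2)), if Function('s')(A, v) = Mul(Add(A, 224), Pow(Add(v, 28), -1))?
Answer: Mul(Rational(1, 141), Pow(79278942, Rational(1, 2))) ≈ 63.148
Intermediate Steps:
Function('s')(A, v) = Mul(Pow(Add(28, v), -1), Add(224, A)) (Function('s')(A, v) = Mul(Add(224, A), Pow(Add(28, v), -1)) = Mul(Pow(Add(28, v), -1), Add(224, A)))
Pow(Add(3987, Function('s')(S, 113)), Rational(1, 2)) = Pow(Add(3987, Mul(Pow(Add(28, 113), -1), Add(224, -129))), Rational(1, 2)) = Pow(Add(3987, Mul(Pow(141, -1), 95)), Rational(1, 2)) = Pow(Add(3987, Mul(Rational(1, 141), 95)), Rational(1, 2)) = Pow(Add(3987, Rational(95, 141)), Rational(1, 2)) = Pow(Rational(562262, 141), Rational(1, 2)) = Mul(Rational(1, 141), Pow(79278942, Rational(1, 2)))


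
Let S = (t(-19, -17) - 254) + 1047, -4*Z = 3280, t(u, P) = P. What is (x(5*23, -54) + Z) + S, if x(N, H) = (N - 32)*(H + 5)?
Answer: -4111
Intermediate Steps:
x(N, H) = (-32 + N)*(5 + H)
Z = -820 (Z = -1/4*3280 = -820)
S = 776 (S = (-17 - 254) + 1047 = -271 + 1047 = 776)
(x(5*23, -54) + Z) + S = ((-160 - 32*(-54) + 5*(5*23) - 270*23) - 820) + 776 = ((-160 + 1728 + 5*115 - 54*115) - 820) + 776 = ((-160 + 1728 + 575 - 6210) - 820) + 776 = (-4067 - 820) + 776 = -4887 + 776 = -4111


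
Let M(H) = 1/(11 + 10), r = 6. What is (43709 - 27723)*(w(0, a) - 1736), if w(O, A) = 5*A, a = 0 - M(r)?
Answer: -582865546/21 ≈ -2.7755e+7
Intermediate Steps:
M(H) = 1/21
a = -1/21 (a = 0 - 1*1/21 = 0 - 1/21 = -1/21 ≈ -0.047619)
(43709 - 27723)*(w(0, a) - 1736) = (43709 - 27723)*(5*(-1/21) - 1736) = 15986*(-5/21 - 1736) = 15986*(-36461/21) = -582865546/21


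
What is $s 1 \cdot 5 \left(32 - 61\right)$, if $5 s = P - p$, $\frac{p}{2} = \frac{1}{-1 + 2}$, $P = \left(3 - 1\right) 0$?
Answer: $58$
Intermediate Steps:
$P = 0$ ($P = 2 \cdot 0 = 0$)
$p = 2$ ($p = \frac{2}{-1 + 2} = \frac{2}{1} = 2 \cdot 1 = 2$)
$s = - \frac{2}{5}$ ($s = \frac{0 - 2}{5} = \frac{1}{5} \left(-2\right) = - \frac{2}{5} \approx -0.4$)
$s 1 \cdot 5 \left(32 - 61\right) = \left(- \frac{2}{5}\right) 1 \cdot 5 \left(32 - 61\right) = \left(- \frac{2}{5}\right) 5 \left(32 - 61\right) = \left(-2\right) \left(-29\right) = 58$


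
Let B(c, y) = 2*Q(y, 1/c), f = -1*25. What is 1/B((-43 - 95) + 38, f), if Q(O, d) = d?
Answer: -50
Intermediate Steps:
f = -25
B(c, y) = 2/c
1/B((-43 - 95) + 38, f) = 1/(2/((-43 - 95) + 38)) = 1/(2/(-138 + 38)) = 1/(2/(-100)) = 1/(2*(-1/100)) = 1/(-1/50) = -50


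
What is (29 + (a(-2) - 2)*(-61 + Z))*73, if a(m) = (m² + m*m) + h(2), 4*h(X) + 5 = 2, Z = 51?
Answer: -3431/2 ≈ -1715.5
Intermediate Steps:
h(X) = -¾ (h(X) = -5/4 + (¼)*2 = -5/4 + ½ = -¾)
a(m) = -¾ + 2*m² (a(m) = (m² + m*m) - ¾ = (m² + m²) - ¾ = 2*m² - ¾ = -¾ + 2*m²)
(29 + (a(-2) - 2)*(-61 + Z))*73 = (29 + ((-¾ + 2*(-2)²) - 2)*(-61 + 51))*73 = (29 + ((-¾ + 2*4) - 2)*(-10))*73 = (29 + ((-¾ + 8) - 2)*(-10))*73 = (29 + (29/4 - 2)*(-10))*73 = (29 + (21/4)*(-10))*73 = (29 - 105/2)*73 = -47/2*73 = -3431/2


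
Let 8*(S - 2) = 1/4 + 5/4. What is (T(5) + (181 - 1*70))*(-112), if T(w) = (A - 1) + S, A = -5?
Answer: -12005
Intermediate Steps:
S = 35/16 (S = 2 + (1/4 + 5/4)/8 = 2 + (1*(¼) + 5*(¼))/8 = 2 + (¼ + 5/4)/8 = 2 + (⅛)*(3/2) = 2 + 3/16 = 35/16 ≈ 2.1875)
T(w) = -61/16 (T(w) = (-5 - 1) + 35/16 = -6 + 35/16 = -61/16)
(T(5) + (181 - 1*70))*(-112) = (-61/16 + (181 - 1*70))*(-112) = (-61/16 + (181 - 70))*(-112) = (-61/16 + 111)*(-112) = (1715/16)*(-112) = -12005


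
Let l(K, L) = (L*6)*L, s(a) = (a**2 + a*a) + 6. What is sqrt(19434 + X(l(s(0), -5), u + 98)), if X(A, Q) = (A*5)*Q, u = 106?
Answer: sqrt(172434) ≈ 415.25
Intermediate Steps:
s(a) = 6 + 2*a**2 (s(a) = (a**2 + a**2) + 6 = 2*a**2 + 6 = 6 + 2*a**2)
l(K, L) = 6*L**2 (l(K, L) = (6*L)*L = 6*L**2)
X(A, Q) = 5*A*Q (X(A, Q) = (5*A)*Q = 5*A*Q)
sqrt(19434 + X(l(s(0), -5), u + 98)) = sqrt(19434 + 5*(6*(-5)**2)*(106 + 98)) = sqrt(19434 + 5*(6*25)*204) = sqrt(19434 + 5*150*204) = sqrt(19434 + 153000) = sqrt(172434)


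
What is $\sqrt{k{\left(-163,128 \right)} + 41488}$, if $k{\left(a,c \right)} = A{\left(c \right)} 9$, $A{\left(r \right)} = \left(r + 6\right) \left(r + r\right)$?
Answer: $4 \sqrt{21889} \approx 591.8$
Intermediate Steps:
$A{\left(r \right)} = 2 r \left(6 + r\right)$ ($A{\left(r \right)} = \left(6 + r\right) 2 r = 2 r \left(6 + r\right)$)
$k{\left(a,c \right)} = 18 c \left(6 + c\right)$ ($k{\left(a,c \right)} = 2 c \left(6 + c\right) 9 = 18 c \left(6 + c\right)$)
$\sqrt{k{\left(-163,128 \right)} + 41488} = \sqrt{18 \cdot 128 \left(6 + 128\right) + 41488} = \sqrt{18 \cdot 128 \cdot 134 + 41488} = \sqrt{308736 + 41488} = \sqrt{350224} = 4 \sqrt{21889}$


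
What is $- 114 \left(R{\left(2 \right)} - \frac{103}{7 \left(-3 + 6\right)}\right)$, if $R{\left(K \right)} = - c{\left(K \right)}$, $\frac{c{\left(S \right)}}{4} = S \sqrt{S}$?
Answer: $\frac{3914}{7} + 912 \sqrt{2} \approx 1848.9$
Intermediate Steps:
$c{\left(S \right)} = 4 S^{\frac{3}{2}}$ ($c{\left(S \right)} = 4 S \sqrt{S} = 4 S^{\frac{3}{2}}$)
$R{\left(K \right)} = - 4 K^{\frac{3}{2}}$
$- 114 \left(R{\left(2 \right)} - \frac{103}{7 \left(-3 + 6\right)}\right) = - 114 \left(- 4 \cdot 2^{\frac{3}{2}} - \frac{103}{7 \left(-3 + 6\right)}\right) = - 114 \left(- 4 \cdot 2 \sqrt{2} - \frac{103}{7 \cdot 3}\right) = - 114 \left(- 8 \sqrt{2} - \frac{103}{21}\right) = - 114 \left(- \frac{103}{21} - 8 \sqrt{2}\right) = \frac{3914}{7} + 912 \sqrt{2}$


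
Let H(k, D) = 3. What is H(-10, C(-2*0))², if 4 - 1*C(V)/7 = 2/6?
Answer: 9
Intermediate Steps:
C(V) = 77/3 (C(V) = 28 - 14/6 = 28 - 7*⅓ = 28 - 7/3 = 77/3)
H(-10, C(-2*0))² = 3² = 9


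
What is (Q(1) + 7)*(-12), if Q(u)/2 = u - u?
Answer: -84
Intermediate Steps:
Q(u) = 0 (Q(u) = 2*(u - u) = 2*0 = 0)
(Q(1) + 7)*(-12) = (0 + 7)*(-12) = 7*(-12) = -84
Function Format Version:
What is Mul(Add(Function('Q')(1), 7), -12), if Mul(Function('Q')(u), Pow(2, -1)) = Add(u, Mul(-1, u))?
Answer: -84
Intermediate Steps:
Function('Q')(u) = 0 (Function('Q')(u) = Mul(2, Add(u, Mul(-1, u))) = Mul(2, 0) = 0)
Mul(Add(Function('Q')(1), 7), -12) = Mul(Add(0, 7), -12) = Mul(7, -12) = -84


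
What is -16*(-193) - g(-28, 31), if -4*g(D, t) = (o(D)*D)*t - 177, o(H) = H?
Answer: 36479/4 ≈ 9119.8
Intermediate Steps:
g(D, t) = 177/4 - t*D²/4 (g(D, t) = -((D*D)*t - 177)/4 = -(D²*t - 177)/4 = -(t*D² - 177)/4 = -(-177 + t*D²)/4 = 177/4 - t*D²/4)
-16*(-193) - g(-28, 31) = -16*(-193) - (177/4 - ¼*31*(-28)²) = 3088 - (177/4 - ¼*31*784) = 3088 - (177/4 - 6076) = 3088 - 1*(-24127/4) = 3088 + 24127/4 = 36479/4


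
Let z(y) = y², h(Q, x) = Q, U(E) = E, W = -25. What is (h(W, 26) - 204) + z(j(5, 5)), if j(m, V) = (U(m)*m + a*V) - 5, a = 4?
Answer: 1371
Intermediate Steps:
j(m, V) = -5 + m² + 4*V (j(m, V) = (m*m + 4*V) - 5 = (m² + 4*V) - 5 = -5 + m² + 4*V)
(h(W, 26) - 204) + z(j(5, 5)) = (-25 - 204) + (-5 + 5² + 4*5)² = -229 + (-5 + 25 + 20)² = -229 + 40² = -229 + 1600 = 1371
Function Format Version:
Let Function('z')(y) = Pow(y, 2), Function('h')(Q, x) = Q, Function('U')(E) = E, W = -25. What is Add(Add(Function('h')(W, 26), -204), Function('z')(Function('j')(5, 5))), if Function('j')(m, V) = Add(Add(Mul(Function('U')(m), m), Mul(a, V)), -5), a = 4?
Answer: 1371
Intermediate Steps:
Function('j')(m, V) = Add(-5, Pow(m, 2), Mul(4, V)) (Function('j')(m, V) = Add(Add(Mul(m, m), Mul(4, V)), -5) = Add(Add(Pow(m, 2), Mul(4, V)), -5) = Add(-5, Pow(m, 2), Mul(4, V)))
Add(Add(Function('h')(W, 26), -204), Function('z')(Function('j')(5, 5))) = Add(Add(-25, -204), Pow(Add(-5, Pow(5, 2), Mul(4, 5)), 2)) = Add(-229, Pow(Add(-5, 25, 20), 2)) = Add(-229, Pow(40, 2)) = Add(-229, 1600) = 1371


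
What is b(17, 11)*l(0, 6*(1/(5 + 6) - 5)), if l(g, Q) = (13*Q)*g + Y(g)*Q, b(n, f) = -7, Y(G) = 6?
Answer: 13608/11 ≈ 1237.1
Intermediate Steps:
l(g, Q) = 6*Q + 13*Q*g (l(g, Q) = (13*Q)*g + 6*Q = 13*Q*g + 6*Q = 6*Q + 13*Q*g)
b(17, 11)*l(0, 6*(1/(5 + 6) - 5)) = -7*6*(1/(5 + 6) - 5)*(6 + 13*0) = -7*6*(1/11 - 5)*(6 + 0) = -7*6*(1/11 - 5)*6 = -7*6*(-54/11)*6 = -(-2268)*6/11 = -7*(-1944/11) = 13608/11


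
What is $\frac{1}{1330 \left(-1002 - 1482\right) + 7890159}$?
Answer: $\frac{1}{4586439} \approx 2.1803 \cdot 10^{-7}$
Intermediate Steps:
$\frac{1}{1330 \left(-1002 - 1482\right) + 7890159} = \frac{1}{1330 \left(-2484\right) + 7890159} = \frac{1}{-3303720 + 7890159} = \frac{1}{4586439}$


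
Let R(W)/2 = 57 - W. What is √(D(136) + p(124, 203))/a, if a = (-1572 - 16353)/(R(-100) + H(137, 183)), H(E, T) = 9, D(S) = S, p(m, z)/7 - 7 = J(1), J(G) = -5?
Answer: -323*√6/3585 ≈ -0.22069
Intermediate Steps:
R(W) = 114 - 2*W (R(W) = 2*(57 - W) = 114 - 2*W)
p(m, z) = 14 (p(m, z) = 49 + 7*(-5) = 49 - 35 = 14)
a = -17925/323 (a = (-1572 - 16353)/((114 - 2*(-100)) + 9) = -17925/((114 + 200) + 9) = -17925/(314 + 9) = -17925/323 ≈ -55.495)
√(D(136) + p(124, 203))/a = √(136 + 14)/(-17925/323) = √150*(-323/17925) = (5*√6)*(-323/17925) = -323*√6/3585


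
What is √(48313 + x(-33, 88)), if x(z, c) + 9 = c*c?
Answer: 4*√3503 ≈ 236.74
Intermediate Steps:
x(z, c) = -9 + c² (x(z, c) = -9 + c*c = -9 + c²)
√(48313 + x(-33, 88)) = √(48313 + (-9 + 88²)) = √(48313 + (-9 + 7744)) = √(48313 + 7735) = √56048 = 4*√3503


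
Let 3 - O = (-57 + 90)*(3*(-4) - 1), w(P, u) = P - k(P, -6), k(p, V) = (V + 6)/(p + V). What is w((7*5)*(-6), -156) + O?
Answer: 222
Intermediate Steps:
k(p, V) = (6 + V)/(V + p)
w(P, u) = P (w(P, u) = P - (6 - 6)/(-6 + P) = P - 0/(-6 + P) = P - 1*0 = P + 0 = P)
O = 432 (O = 3 - (-57 + 90)*(3*(-4) - 1) = 3 - 33*(-12 - 1) = 3 - 33*(-13) = 3 - 1*(-429) = 3 + 429 = 432)
w((7*5)*(-6), -156) + O = (7*5)*(-6) + 432 = 35*(-6) + 432 = -210 + 432 = 222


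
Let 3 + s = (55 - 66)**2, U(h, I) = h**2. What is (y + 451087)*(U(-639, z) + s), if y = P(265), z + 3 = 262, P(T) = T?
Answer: 184349759528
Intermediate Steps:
z = 259 (z = -3 + 262 = 259)
s = 118 (s = -3 + (55 - 66)**2 = -3 + (-11)**2 = -3 + 121 = 118)
y = 265
(y + 451087)*(U(-639, z) + s) = (265 + 451087)*((-639)**2 + 118) = 451352*(408321 + 118) = 451352*408439 = 184349759528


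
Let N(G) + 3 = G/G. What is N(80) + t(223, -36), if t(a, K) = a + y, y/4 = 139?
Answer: 777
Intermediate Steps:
y = 556 (y = 4*139 = 556)
t(a, K) = 556 + a (t(a, K) = a + 556 = 556 + a)
N(G) = -2 (N(G) = -3 + G/G = -3 + 1 = -2)
N(80) + t(223, -36) = -2 + (556 + 223) = -2 + 779 = 777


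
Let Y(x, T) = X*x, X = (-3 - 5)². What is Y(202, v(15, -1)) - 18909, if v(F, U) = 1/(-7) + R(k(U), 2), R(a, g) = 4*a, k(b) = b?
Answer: -5981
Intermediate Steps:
X = 64 (X = (-8)² = 64)
v(F, U) = -⅐ + 4*U (v(F, U) = 1/(-7) + 4*U = -⅐ + 4*U)
Y(x, T) = 64*x
Y(202, v(15, -1)) - 18909 = 64*202 - 18909 = 12928 - 18909 = -5981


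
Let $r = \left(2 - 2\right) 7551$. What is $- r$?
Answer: $0$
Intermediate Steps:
$r = 0$ ($r = \left(2 - 2\right) 7551 = 0 \cdot 7551 = 0$)
$- r = \left(-1\right) 0 = 0$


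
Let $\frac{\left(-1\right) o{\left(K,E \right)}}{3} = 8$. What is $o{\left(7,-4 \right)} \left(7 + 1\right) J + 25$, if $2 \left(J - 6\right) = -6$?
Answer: $-551$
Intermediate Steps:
$J = 3$ ($J = 6 + \frac{1}{2} \left(-6\right) = 6 - 3 = 3$)
$o{\left(K,E \right)} = -24$ ($o{\left(K,E \right)} = \left(-3\right) 8 = -24$)
$o{\left(7,-4 \right)} \left(7 + 1\right) J + 25 = - 24 \left(7 + 1\right) 3 + 25 = - 24 \cdot 8 \cdot 3 + 25 = \left(-24\right) 24 + 25 = -576 + 25 = -551$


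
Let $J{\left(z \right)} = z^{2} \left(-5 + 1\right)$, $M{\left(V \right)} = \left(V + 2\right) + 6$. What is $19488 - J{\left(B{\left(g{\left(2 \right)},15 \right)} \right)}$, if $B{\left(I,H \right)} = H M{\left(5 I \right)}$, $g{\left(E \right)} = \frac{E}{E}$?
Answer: $171588$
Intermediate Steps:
$g{\left(E \right)} = 1$
$M{\left(V \right)} = 8 + V$ ($M{\left(V \right)} = \left(2 + V\right) + 6 = 8 + V$)
$B{\left(I,H \right)} = H \left(8 + 5 I\right)$
$J{\left(z \right)} = - 4 z^{2}$ ($J{\left(z \right)} = z^{2} \left(-4\right) = - 4 z^{2}$)
$19488 - J{\left(B{\left(g{\left(2 \right)},15 \right)} \right)} = 19488 - - 4 \left(15 \left(8 + 5 \cdot 1\right)\right)^{2} = 19488 - - 4 \left(15 \left(8 + 5\right)\right)^{2} = 19488 - - 4 \left(15 \cdot 13\right)^{2} = 19488 - - 4 \cdot 195^{2} = 19488 - \left(-4\right) 38025 = 19488 - -152100 = 19488 + 152100 = 171588$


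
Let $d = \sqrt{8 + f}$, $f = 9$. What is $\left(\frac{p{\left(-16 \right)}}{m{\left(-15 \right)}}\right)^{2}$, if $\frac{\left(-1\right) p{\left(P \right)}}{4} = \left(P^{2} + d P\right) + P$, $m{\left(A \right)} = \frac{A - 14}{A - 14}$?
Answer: $991232 - 122880 \sqrt{17} \approx 4.8459 \cdot 10^{5}$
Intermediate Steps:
$m{\left(A \right)} = 1$ ($m{\left(A \right)} = \frac{-14 + A}{-14 + A} = 1$)
$d = \sqrt{17}$ ($d = \sqrt{8 + 9} = \sqrt{17} \approx 4.1231$)
$p{\left(P \right)} = - 4 P - 4 P^{2} - 4 P \sqrt{17}$ ($p{\left(P \right)} = - 4 \left(\left(P^{2} + \sqrt{17} P\right) + P\right) = - 4 \left(\left(P^{2} + P \sqrt{17}\right) + P\right) = - 4 \left(P + P^{2} + P \sqrt{17}\right) = - 4 P - 4 P^{2} - 4 P \sqrt{17}$)
$\left(\frac{p{\left(-16 \right)}}{m{\left(-15 \right)}}\right)^{2} = \left(\frac{\left(-4\right) \left(-16\right) \left(1 - 16 + \sqrt{17}\right)}{1}\right)^{2} = \left(\left(-4\right) \left(-16\right) \left(-15 + \sqrt{17}\right) 1\right)^{2} = \left(\left(-960 + 64 \sqrt{17}\right) 1\right)^{2} = \left(-960 + 64 \sqrt{17}\right)^{2}$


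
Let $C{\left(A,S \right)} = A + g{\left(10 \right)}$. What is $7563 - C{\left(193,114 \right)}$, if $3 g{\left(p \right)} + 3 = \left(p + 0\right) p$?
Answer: $\frac{22013}{3} \approx 7337.7$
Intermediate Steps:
$g{\left(p \right)} = -1 + \frac{p^{2}}{3}$ ($g{\left(p \right)} = -1 + \frac{\left(p + 0\right) p}{3} = -1 + \frac{p p}{3} = -1 + \frac{p^{2}}{3}$)
$C{\left(A,S \right)} = \frac{97}{3} + A$ ($C{\left(A,S \right)} = A - \left(1 - \frac{10^{2}}{3}\right) = A + \left(-1 + \frac{1}{3} \cdot 100\right) = A + \left(-1 + \frac{100}{3}\right) = A + \frac{97}{3} = \frac{97}{3} + A$)
$7563 - C{\left(193,114 \right)} = 7563 - \left(\frac{97}{3} + 193\right) = 7563 - \frac{676}{3} = \frac{22013}{3}$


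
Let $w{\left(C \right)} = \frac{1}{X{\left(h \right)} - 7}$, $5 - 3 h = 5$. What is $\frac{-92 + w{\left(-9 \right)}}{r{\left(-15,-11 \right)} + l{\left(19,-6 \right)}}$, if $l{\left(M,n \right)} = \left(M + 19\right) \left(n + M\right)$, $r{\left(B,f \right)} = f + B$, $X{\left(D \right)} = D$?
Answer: $- \frac{215}{1092} \approx -0.19689$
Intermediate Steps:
$h = 0$ ($h = \frac{5}{3} - \frac{5}{3} = 0$)
$r{\left(B,f \right)} = B + f$
$l{\left(M,n \right)} = \left(19 + M\right) \left(M + n\right)$
$w{\left(C \right)} = - \frac{1}{7}$ ($w{\left(C \right)} = \frac{1}{0 - 7} = \frac{1}{-7} = - \frac{1}{7}$)
$\frac{-92 + w{\left(-9 \right)}}{r{\left(-15,-11 \right)} + l{\left(19,-6 \right)}} = \frac{-92 - \frac{1}{7}}{\left(-15 - 11\right) + \left(19^{2} + 19 \cdot 19 + 19 \left(-6\right) + 19 \left(-6\right)\right)} = - \frac{645}{7 \left(-26 + \left(361 + 361 - 114 - 114\right)\right)} = - \frac{645}{7 \left(-26 + 494\right)} = - \frac{645}{7 \cdot 468} = \left(- \frac{645}{7}\right) \frac{1}{468} = - \frac{215}{1092}$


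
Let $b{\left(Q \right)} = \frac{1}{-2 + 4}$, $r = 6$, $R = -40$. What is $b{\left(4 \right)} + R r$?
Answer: $- \frac{479}{2} \approx -239.5$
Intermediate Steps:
$b{\left(Q \right)} = \frac{1}{2}$
$b{\left(4 \right)} + R r = \frac{1}{2} - 240 = - \frac{479}{2}$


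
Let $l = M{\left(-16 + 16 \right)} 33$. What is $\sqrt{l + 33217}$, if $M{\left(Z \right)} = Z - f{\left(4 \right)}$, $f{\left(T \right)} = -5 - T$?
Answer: $\sqrt{33514} \approx 183.07$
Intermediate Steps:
$M{\left(Z \right)} = 9 + Z$ ($M{\left(Z \right)} = Z - \left(-5 - 4\right) = Z - -9 = Z + 9 = 9 + Z$)
$l = 297$ ($l = \left(9 + \left(-16 + 16\right)\right) 33 = \left(9 + 0\right) 33 = 9 \cdot 33 = 297$)
$\sqrt{l + 33217} = \sqrt{297 + 33217} = \sqrt{33514}$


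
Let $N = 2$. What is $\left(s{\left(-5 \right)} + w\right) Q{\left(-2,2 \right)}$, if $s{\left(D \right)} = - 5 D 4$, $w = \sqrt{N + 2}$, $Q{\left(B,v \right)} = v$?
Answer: $204$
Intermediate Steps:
$w = 2$ ($w = \sqrt{2 + 2} = \sqrt{4} = 2$)
$s{\left(D \right)} = - 20 D$
$\left(s{\left(-5 \right)} + w\right) Q{\left(-2,2 \right)} = \left(\left(-20\right) \left(-5\right) + 2\right) 2 = \left(100 + 2\right) 2 = 102 \cdot 2 = 204$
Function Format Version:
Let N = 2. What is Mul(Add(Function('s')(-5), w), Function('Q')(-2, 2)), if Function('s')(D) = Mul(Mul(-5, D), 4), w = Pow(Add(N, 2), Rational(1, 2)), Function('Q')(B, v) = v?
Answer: 204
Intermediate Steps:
w = 2 (w = Pow(Add(2, 2), Rational(1, 2)) = Pow(4, Rational(1, 2)) = 2)
Function('s')(D) = Mul(-20, D)
Mul(Add(Function('s')(-5), w), Function('Q')(-2, 2)) = Mul(Add(Mul(-20, -5), 2), 2) = Mul(Add(100, 2), 2) = Mul(102, 2) = 204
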